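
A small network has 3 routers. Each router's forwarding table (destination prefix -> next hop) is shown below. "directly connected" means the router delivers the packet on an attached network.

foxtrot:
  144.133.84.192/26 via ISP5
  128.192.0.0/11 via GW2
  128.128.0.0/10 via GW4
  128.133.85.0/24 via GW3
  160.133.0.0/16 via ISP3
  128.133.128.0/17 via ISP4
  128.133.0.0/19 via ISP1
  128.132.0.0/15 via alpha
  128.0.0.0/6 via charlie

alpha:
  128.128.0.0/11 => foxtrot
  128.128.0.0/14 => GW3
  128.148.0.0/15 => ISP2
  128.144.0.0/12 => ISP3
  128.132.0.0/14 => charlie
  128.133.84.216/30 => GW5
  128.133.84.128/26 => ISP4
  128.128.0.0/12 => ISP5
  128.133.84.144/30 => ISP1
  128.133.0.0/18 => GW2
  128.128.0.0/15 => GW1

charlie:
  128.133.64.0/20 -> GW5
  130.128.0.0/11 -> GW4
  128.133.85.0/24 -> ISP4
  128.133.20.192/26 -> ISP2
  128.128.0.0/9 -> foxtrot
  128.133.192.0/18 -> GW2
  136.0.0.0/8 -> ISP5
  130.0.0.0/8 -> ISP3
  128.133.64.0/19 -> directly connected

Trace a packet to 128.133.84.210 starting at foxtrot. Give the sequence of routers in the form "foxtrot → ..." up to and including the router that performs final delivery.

At foxtrot: longest match for 128.133.84.210 is 128.132.0.0/15 -> alpha
At alpha: longest match for 128.133.84.210 is 128.132.0.0/14 -> charlie
At charlie: longest match for 128.133.84.210 is 128.133.64.0/19 -> directly connected

foxtrot → alpha → charlie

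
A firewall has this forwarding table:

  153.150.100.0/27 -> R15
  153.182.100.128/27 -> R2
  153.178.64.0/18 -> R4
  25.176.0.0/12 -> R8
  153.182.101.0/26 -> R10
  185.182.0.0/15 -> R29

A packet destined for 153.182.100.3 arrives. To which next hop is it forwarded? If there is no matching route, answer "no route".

no route

No entry's prefix contains 153.182.100.3; there is no default route.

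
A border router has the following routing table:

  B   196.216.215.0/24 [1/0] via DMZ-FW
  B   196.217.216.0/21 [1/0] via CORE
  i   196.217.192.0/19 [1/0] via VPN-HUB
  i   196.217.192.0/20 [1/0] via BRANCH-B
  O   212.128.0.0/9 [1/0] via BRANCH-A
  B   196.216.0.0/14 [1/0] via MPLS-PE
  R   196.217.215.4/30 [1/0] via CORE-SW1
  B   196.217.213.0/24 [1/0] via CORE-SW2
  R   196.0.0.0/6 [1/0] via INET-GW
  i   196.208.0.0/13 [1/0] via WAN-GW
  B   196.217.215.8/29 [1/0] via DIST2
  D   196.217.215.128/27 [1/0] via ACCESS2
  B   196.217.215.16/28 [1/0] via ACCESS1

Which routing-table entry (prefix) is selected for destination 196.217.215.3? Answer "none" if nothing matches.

Entries matching 196.217.215.3:
  196.0.0.0/6 (196.0.0.0 - 199.255.255.255)
  196.216.0.0/14 (196.216.0.0 - 196.219.255.255)
  196.217.192.0/19 (196.217.192.0 - 196.217.223.255)
Most specific is 196.217.192.0/19.

196.217.192.0/19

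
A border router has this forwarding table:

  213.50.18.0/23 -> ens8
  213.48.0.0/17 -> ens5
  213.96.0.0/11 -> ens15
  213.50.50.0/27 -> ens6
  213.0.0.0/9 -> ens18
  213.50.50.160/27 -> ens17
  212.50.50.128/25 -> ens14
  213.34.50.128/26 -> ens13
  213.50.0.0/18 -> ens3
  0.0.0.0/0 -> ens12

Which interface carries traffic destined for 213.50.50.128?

Routes whose prefix contains 213.50.50.128:
  0.0.0.0/0 (default, matches everything) -> ens12
  213.0.0.0/9 (213.0.0.0 - 213.127.255.255) -> ens18
  213.50.0.0/18 (213.50.0.0 - 213.50.63.255) -> ens3
More-specific entries that do NOT match:
  213.50.50.0/27 (213.50.50.0 - 213.50.50.31) does not contain 213.50.50.128
  213.50.50.160/27 (213.50.50.160 - 213.50.50.191) does not contain 213.50.50.128
  213.34.50.128/26 (213.34.50.128 - 213.34.50.191) does not contain 213.50.50.128
  212.50.50.128/25 (212.50.50.128 - 212.50.50.255) does not contain 213.50.50.128
  213.50.18.0/23 (213.50.18.0 - 213.50.19.255) does not contain 213.50.50.128
Longest matching prefix is /18 -> interface ens3.

ens3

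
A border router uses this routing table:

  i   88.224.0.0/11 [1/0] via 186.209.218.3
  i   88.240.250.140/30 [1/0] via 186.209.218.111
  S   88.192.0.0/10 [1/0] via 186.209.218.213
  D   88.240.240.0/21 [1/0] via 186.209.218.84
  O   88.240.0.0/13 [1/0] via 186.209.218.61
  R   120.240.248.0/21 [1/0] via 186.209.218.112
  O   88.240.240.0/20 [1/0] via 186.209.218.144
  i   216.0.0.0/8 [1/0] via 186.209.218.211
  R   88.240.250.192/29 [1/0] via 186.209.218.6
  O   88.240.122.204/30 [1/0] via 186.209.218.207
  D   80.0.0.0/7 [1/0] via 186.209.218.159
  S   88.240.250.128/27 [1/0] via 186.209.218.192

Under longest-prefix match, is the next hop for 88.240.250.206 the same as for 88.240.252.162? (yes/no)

yes

88.240.250.206: longest match 88.240.240.0/20 -> 186.209.218.144
88.240.252.162: longest match 88.240.240.0/20 -> 186.209.218.144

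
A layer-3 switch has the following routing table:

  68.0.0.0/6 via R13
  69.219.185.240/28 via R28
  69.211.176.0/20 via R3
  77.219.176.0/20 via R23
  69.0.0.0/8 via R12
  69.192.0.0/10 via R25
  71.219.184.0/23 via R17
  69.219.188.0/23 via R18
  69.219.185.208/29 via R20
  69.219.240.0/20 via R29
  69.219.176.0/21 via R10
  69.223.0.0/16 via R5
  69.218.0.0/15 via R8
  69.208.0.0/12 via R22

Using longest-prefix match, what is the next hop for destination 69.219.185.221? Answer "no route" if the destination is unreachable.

Routes whose prefix contains 69.219.185.221:
  68.0.0.0/6 (68.0.0.0 - 71.255.255.255) -> R13
  69.0.0.0/8 (69.0.0.0 - 69.255.255.255) -> R12
  69.192.0.0/10 (69.192.0.0 - 69.255.255.255) -> R25
  69.208.0.0/12 (69.208.0.0 - 69.223.255.255) -> R22
  69.218.0.0/15 (69.218.0.0 - 69.219.255.255) -> R8
More-specific entries that do NOT match:
  69.219.185.208/29 (69.219.185.208 - 69.219.185.215) does not contain 69.219.185.221
  69.219.185.240/28 (69.219.185.240 - 69.219.185.255) does not contain 69.219.185.221
  71.219.184.0/23 (71.219.184.0 - 71.219.185.255) does not contain 69.219.185.221
  69.219.188.0/23 (69.219.188.0 - 69.219.189.255) does not contain 69.219.185.221
  69.219.176.0/21 (69.219.176.0 - 69.219.183.255) does not contain 69.219.185.221
  69.211.176.0/20 (69.211.176.0 - 69.211.191.255) does not contain 69.219.185.221
  77.219.176.0/20 (77.219.176.0 - 77.219.191.255) does not contain 69.219.185.221
  69.219.240.0/20 (69.219.240.0 - 69.219.255.255) does not contain 69.219.185.221
  69.223.0.0/16 (69.223.0.0 - 69.223.255.255) does not contain 69.219.185.221
Longest matching prefix is /15 -> next hop R8.

R8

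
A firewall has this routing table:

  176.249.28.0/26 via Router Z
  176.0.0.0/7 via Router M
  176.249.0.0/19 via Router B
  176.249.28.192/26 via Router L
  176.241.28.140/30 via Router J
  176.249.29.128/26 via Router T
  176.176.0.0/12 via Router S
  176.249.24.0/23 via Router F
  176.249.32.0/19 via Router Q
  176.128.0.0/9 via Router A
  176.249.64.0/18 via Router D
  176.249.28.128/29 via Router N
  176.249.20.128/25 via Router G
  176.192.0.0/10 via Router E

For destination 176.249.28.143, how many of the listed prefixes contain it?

4

Prefixes containing 176.249.28.143:
  176.0.0.0/7 (176.0.0.0 - 177.255.255.255)
  176.128.0.0/9 (176.128.0.0 - 176.255.255.255)
  176.192.0.0/10 (176.192.0.0 - 176.255.255.255)
  176.249.0.0/19 (176.249.0.0 - 176.249.31.255)
Total matching entries: 4.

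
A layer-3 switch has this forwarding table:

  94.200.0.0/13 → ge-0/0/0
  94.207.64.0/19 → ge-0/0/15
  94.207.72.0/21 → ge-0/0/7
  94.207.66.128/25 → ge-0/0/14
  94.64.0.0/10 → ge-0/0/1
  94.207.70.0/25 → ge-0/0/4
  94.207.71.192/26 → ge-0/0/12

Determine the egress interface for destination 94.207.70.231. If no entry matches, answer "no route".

ge-0/0/15

Routes whose prefix contains 94.207.70.231:
  94.200.0.0/13 (94.200.0.0 - 94.207.255.255) -> ge-0/0/0
  94.207.64.0/19 (94.207.64.0 - 94.207.95.255) -> ge-0/0/15
More-specific entries that do NOT match:
  94.207.71.192/26 (94.207.71.192 - 94.207.71.255) does not contain 94.207.70.231
  94.207.66.128/25 (94.207.66.128 - 94.207.66.255) does not contain 94.207.70.231
  94.207.70.0/25 (94.207.70.0 - 94.207.70.127) does not contain 94.207.70.231
  94.207.72.0/21 (94.207.72.0 - 94.207.79.255) does not contain 94.207.70.231
Longest matching prefix is /19 -> interface ge-0/0/15.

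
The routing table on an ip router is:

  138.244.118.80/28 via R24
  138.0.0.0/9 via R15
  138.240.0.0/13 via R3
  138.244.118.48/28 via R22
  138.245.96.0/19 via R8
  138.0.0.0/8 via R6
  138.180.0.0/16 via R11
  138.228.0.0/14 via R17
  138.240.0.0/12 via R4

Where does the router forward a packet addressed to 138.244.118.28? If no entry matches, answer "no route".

Routes whose prefix contains 138.244.118.28:
  138.0.0.0/8 (138.0.0.0 - 138.255.255.255) -> R6
  138.240.0.0/12 (138.240.0.0 - 138.255.255.255) -> R4
  138.240.0.0/13 (138.240.0.0 - 138.247.255.255) -> R3
More-specific entries that do NOT match:
  138.244.118.80/28 (138.244.118.80 - 138.244.118.95) does not contain 138.244.118.28
  138.244.118.48/28 (138.244.118.48 - 138.244.118.63) does not contain 138.244.118.28
  138.245.96.0/19 (138.245.96.0 - 138.245.127.255) does not contain 138.244.118.28
  138.180.0.0/16 (138.180.0.0 - 138.180.255.255) does not contain 138.244.118.28
  138.228.0.0/14 (138.228.0.0 - 138.231.255.255) does not contain 138.244.118.28
Longest matching prefix is /13 -> next hop R3.

R3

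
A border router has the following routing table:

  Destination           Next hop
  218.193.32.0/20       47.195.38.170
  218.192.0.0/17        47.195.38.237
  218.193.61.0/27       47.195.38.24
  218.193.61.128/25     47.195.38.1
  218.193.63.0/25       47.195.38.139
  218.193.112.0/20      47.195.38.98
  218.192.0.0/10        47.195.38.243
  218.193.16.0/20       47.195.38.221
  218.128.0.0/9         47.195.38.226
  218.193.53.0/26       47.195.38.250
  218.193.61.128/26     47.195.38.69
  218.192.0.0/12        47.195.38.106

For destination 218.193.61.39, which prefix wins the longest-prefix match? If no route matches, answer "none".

Entries matching 218.193.61.39:
  218.128.0.0/9 (218.128.0.0 - 218.255.255.255)
  218.192.0.0/10 (218.192.0.0 - 218.255.255.255)
  218.192.0.0/12 (218.192.0.0 - 218.207.255.255)
Most specific is 218.192.0.0/12.

218.192.0.0/12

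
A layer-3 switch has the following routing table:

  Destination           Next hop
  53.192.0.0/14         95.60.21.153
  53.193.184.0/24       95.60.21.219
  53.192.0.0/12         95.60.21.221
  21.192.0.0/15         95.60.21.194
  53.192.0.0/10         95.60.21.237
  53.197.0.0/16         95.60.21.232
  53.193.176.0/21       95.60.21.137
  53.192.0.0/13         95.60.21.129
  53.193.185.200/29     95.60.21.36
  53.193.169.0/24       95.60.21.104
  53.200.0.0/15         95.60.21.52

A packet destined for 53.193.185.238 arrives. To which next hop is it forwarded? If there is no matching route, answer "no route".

95.60.21.153

Routes whose prefix contains 53.193.185.238:
  53.192.0.0/10 (53.192.0.0 - 53.255.255.255) -> 95.60.21.237
  53.192.0.0/12 (53.192.0.0 - 53.207.255.255) -> 95.60.21.221
  53.192.0.0/13 (53.192.0.0 - 53.199.255.255) -> 95.60.21.129
  53.192.0.0/14 (53.192.0.0 - 53.195.255.255) -> 95.60.21.153
More-specific entries that do NOT match:
  53.193.185.200/29 (53.193.185.200 - 53.193.185.207) does not contain 53.193.185.238
  53.193.184.0/24 (53.193.184.0 - 53.193.184.255) does not contain 53.193.185.238
  53.193.169.0/24 (53.193.169.0 - 53.193.169.255) does not contain 53.193.185.238
  53.193.176.0/21 (53.193.176.0 - 53.193.183.255) does not contain 53.193.185.238
  53.197.0.0/16 (53.197.0.0 - 53.197.255.255) does not contain 53.193.185.238
  21.192.0.0/15 (21.192.0.0 - 21.193.255.255) does not contain 53.193.185.238
  53.200.0.0/15 (53.200.0.0 - 53.201.255.255) does not contain 53.193.185.238
Longest matching prefix is /14 -> next hop 95.60.21.153.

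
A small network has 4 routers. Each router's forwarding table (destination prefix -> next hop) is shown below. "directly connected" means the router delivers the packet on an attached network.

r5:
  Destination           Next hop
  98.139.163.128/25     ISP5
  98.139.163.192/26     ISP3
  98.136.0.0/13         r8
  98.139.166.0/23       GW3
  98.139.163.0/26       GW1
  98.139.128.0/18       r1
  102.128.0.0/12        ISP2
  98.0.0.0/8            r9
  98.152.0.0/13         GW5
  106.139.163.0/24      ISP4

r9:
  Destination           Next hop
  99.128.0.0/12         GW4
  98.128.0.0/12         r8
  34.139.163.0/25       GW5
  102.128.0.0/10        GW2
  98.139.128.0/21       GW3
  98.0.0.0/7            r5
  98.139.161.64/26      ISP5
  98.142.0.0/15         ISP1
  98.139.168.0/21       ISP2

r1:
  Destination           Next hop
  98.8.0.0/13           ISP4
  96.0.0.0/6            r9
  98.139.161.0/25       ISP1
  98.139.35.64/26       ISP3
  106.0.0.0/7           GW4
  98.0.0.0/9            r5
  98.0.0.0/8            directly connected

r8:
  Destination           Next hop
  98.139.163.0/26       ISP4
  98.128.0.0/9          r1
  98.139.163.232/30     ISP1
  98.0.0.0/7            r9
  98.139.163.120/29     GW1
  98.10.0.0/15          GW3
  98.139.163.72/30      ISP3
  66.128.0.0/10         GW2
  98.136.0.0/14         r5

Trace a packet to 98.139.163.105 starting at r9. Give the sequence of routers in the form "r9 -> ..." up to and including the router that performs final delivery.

r9 -> r8 -> r5 -> r1

At r9: longest match for 98.139.163.105 is 98.128.0.0/12 -> r8
At r8: longest match for 98.139.163.105 is 98.136.0.0/14 -> r5
At r5: longest match for 98.139.163.105 is 98.139.128.0/18 -> r1
At r1: longest match for 98.139.163.105 is 98.0.0.0/8 -> directly connected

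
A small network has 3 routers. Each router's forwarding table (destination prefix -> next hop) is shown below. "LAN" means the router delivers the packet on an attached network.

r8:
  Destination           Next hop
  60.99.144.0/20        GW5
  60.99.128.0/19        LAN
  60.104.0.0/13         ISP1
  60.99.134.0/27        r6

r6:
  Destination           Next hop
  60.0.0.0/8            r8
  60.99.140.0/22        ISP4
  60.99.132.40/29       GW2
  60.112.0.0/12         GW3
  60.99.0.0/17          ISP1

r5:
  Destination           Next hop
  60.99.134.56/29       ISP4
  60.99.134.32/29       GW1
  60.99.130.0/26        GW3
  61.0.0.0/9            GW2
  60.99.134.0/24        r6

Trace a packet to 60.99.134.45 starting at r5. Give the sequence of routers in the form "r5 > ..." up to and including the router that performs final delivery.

r5 > r6 > r8

At r5: longest match for 60.99.134.45 is 60.99.134.0/24 -> r6
At r6: longest match for 60.99.134.45 is 60.0.0.0/8 -> r8
At r8: longest match for 60.99.134.45 is 60.99.128.0/19 -> LAN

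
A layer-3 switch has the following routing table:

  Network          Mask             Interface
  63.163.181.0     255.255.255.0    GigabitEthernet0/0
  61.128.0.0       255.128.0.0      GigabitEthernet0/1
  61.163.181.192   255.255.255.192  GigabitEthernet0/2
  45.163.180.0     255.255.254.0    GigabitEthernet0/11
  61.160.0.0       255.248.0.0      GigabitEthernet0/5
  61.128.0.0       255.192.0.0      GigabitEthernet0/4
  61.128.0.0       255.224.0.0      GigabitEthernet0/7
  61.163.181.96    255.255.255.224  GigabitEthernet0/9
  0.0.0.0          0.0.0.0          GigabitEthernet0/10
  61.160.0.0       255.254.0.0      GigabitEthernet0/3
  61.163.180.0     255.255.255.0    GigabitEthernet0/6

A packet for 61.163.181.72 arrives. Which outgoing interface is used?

GigabitEthernet0/5

Routes whose prefix contains 61.163.181.72:
  0.0.0.0/0 (default, matches everything) -> GigabitEthernet0/10
  61.128.0.0/9 (61.128.0.0 - 61.255.255.255) -> GigabitEthernet0/1
  61.128.0.0/10 (61.128.0.0 - 61.191.255.255) -> GigabitEthernet0/4
  61.160.0.0/13 (61.160.0.0 - 61.167.255.255) -> GigabitEthernet0/5
More-specific entries that do NOT match:
  61.163.181.96/27 (61.163.181.96 - 61.163.181.127) does not contain 61.163.181.72
  61.163.181.192/26 (61.163.181.192 - 61.163.181.255) does not contain 61.163.181.72
  63.163.181.0/24 (63.163.181.0 - 63.163.181.255) does not contain 61.163.181.72
  61.163.180.0/24 (61.163.180.0 - 61.163.180.255) does not contain 61.163.181.72
  45.163.180.0/23 (45.163.180.0 - 45.163.181.255) does not contain 61.163.181.72
  61.160.0.0/15 (61.160.0.0 - 61.161.255.255) does not contain 61.163.181.72
Longest matching prefix is /13 -> interface GigabitEthernet0/5.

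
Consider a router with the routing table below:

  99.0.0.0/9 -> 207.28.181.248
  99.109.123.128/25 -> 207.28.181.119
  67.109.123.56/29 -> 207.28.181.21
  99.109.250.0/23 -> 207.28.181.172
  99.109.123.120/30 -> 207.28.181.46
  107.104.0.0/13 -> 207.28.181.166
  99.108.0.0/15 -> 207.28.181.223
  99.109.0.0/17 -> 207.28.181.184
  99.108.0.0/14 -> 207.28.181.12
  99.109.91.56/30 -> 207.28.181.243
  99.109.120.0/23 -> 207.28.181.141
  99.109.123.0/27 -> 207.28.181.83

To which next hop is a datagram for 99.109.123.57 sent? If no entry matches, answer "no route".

207.28.181.184

Routes whose prefix contains 99.109.123.57:
  99.0.0.0/9 (99.0.0.0 - 99.127.255.255) -> 207.28.181.248
  99.108.0.0/14 (99.108.0.0 - 99.111.255.255) -> 207.28.181.12
  99.108.0.0/15 (99.108.0.0 - 99.109.255.255) -> 207.28.181.223
  99.109.0.0/17 (99.109.0.0 - 99.109.127.255) -> 207.28.181.184
More-specific entries that do NOT match:
  99.109.123.120/30 (99.109.123.120 - 99.109.123.123) does not contain 99.109.123.57
  99.109.91.56/30 (99.109.91.56 - 99.109.91.59) does not contain 99.109.123.57
  67.109.123.56/29 (67.109.123.56 - 67.109.123.63) does not contain 99.109.123.57
  99.109.123.0/27 (99.109.123.0 - 99.109.123.31) does not contain 99.109.123.57
  99.109.123.128/25 (99.109.123.128 - 99.109.123.255) does not contain 99.109.123.57
  99.109.250.0/23 (99.109.250.0 - 99.109.251.255) does not contain 99.109.123.57
  99.109.120.0/23 (99.109.120.0 - 99.109.121.255) does not contain 99.109.123.57
Longest matching prefix is /17 -> next hop 207.28.181.184.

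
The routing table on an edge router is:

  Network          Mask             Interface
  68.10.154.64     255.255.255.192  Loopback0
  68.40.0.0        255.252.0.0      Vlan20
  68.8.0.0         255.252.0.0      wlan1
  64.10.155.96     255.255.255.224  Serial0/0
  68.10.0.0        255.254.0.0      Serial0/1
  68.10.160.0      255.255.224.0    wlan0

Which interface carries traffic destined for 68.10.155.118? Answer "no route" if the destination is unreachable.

Serial0/1

Routes whose prefix contains 68.10.155.118:
  68.8.0.0/14 (68.8.0.0 - 68.11.255.255) -> wlan1
  68.10.0.0/15 (68.10.0.0 - 68.11.255.255) -> Serial0/1
More-specific entries that do NOT match:
  64.10.155.96/27 (64.10.155.96 - 64.10.155.127) does not contain 68.10.155.118
  68.10.154.64/26 (68.10.154.64 - 68.10.154.127) does not contain 68.10.155.118
  68.10.160.0/19 (68.10.160.0 - 68.10.191.255) does not contain 68.10.155.118
Longest matching prefix is /15 -> interface Serial0/1.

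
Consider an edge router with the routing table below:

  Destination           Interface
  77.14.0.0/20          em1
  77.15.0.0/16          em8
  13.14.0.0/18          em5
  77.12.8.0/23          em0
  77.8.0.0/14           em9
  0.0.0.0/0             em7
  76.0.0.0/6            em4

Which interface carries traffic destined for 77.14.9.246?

Routes whose prefix contains 77.14.9.246:
  0.0.0.0/0 (default, matches everything) -> em7
  76.0.0.0/6 (76.0.0.0 - 79.255.255.255) -> em4
  77.14.0.0/20 (77.14.0.0 - 77.14.15.255) -> em1
More-specific entries that do NOT match:
  77.12.8.0/23 (77.12.8.0 - 77.12.9.255) does not contain 77.14.9.246
Longest matching prefix is /20 -> interface em1.

em1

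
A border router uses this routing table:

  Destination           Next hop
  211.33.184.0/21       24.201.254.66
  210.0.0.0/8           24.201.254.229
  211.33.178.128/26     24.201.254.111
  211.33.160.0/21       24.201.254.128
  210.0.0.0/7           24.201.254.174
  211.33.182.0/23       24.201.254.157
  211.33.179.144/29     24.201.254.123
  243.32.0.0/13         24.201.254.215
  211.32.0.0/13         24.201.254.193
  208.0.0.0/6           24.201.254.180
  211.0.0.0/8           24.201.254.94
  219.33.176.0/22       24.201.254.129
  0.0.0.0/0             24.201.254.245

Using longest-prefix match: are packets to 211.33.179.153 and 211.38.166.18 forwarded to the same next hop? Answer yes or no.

211.33.179.153: longest match 211.32.0.0/13 -> 24.201.254.193
211.38.166.18: longest match 211.32.0.0/13 -> 24.201.254.193

yes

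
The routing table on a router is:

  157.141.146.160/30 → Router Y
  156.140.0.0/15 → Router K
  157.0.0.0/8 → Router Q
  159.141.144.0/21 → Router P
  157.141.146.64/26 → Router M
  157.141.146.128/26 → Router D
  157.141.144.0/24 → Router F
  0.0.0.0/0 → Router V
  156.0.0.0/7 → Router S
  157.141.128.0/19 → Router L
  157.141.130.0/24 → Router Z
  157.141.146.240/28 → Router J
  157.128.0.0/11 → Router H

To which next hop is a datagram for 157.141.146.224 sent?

Router L

Routes whose prefix contains 157.141.146.224:
  0.0.0.0/0 (default, matches everything) -> Router V
  156.0.0.0/7 (156.0.0.0 - 157.255.255.255) -> Router S
  157.0.0.0/8 (157.0.0.0 - 157.255.255.255) -> Router Q
  157.128.0.0/11 (157.128.0.0 - 157.159.255.255) -> Router H
  157.141.128.0/19 (157.141.128.0 - 157.141.159.255) -> Router L
More-specific entries that do NOT match:
  157.141.146.160/30 (157.141.146.160 - 157.141.146.163) does not contain 157.141.146.224
  157.141.146.240/28 (157.141.146.240 - 157.141.146.255) does not contain 157.141.146.224
  157.141.146.64/26 (157.141.146.64 - 157.141.146.127) does not contain 157.141.146.224
  157.141.146.128/26 (157.141.146.128 - 157.141.146.191) does not contain 157.141.146.224
  157.141.144.0/24 (157.141.144.0 - 157.141.144.255) does not contain 157.141.146.224
  157.141.130.0/24 (157.141.130.0 - 157.141.130.255) does not contain 157.141.146.224
  159.141.144.0/21 (159.141.144.0 - 159.141.151.255) does not contain 157.141.146.224
Longest matching prefix is /19 -> next hop Router L.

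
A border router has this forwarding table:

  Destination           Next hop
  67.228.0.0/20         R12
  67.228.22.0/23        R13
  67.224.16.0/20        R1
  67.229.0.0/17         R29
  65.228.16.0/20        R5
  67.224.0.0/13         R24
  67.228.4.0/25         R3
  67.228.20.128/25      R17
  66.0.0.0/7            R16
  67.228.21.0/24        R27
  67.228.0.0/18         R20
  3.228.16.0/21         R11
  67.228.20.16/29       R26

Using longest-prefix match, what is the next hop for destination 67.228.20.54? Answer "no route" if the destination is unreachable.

Routes whose prefix contains 67.228.20.54:
  66.0.0.0/7 (66.0.0.0 - 67.255.255.255) -> R16
  67.224.0.0/13 (67.224.0.0 - 67.231.255.255) -> R24
  67.228.0.0/18 (67.228.0.0 - 67.228.63.255) -> R20
More-specific entries that do NOT match:
  67.228.20.16/29 (67.228.20.16 - 67.228.20.23) does not contain 67.228.20.54
  67.228.4.0/25 (67.228.4.0 - 67.228.4.127) does not contain 67.228.20.54
  67.228.20.128/25 (67.228.20.128 - 67.228.20.255) does not contain 67.228.20.54
  67.228.21.0/24 (67.228.21.0 - 67.228.21.255) does not contain 67.228.20.54
  67.228.22.0/23 (67.228.22.0 - 67.228.23.255) does not contain 67.228.20.54
  3.228.16.0/21 (3.228.16.0 - 3.228.23.255) does not contain 67.228.20.54
  67.228.0.0/20 (67.228.0.0 - 67.228.15.255) does not contain 67.228.20.54
  67.224.16.0/20 (67.224.16.0 - 67.224.31.255) does not contain 67.228.20.54
  65.228.16.0/20 (65.228.16.0 - 65.228.31.255) does not contain 67.228.20.54
Longest matching prefix is /18 -> next hop R20.

R20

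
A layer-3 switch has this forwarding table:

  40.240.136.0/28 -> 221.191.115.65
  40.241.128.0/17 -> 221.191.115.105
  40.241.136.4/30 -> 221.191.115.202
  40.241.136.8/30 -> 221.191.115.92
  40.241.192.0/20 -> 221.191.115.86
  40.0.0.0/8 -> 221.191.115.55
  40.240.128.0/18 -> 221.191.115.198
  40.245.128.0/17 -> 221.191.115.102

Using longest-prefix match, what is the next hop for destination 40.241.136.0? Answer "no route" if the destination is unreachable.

Routes whose prefix contains 40.241.136.0:
  40.0.0.0/8 (40.0.0.0 - 40.255.255.255) -> 221.191.115.55
  40.241.128.0/17 (40.241.128.0 - 40.241.255.255) -> 221.191.115.105
More-specific entries that do NOT match:
  40.241.136.4/30 (40.241.136.4 - 40.241.136.7) does not contain 40.241.136.0
  40.241.136.8/30 (40.241.136.8 - 40.241.136.11) does not contain 40.241.136.0
  40.240.136.0/28 (40.240.136.0 - 40.240.136.15) does not contain 40.241.136.0
  40.241.192.0/20 (40.241.192.0 - 40.241.207.255) does not contain 40.241.136.0
  40.240.128.0/18 (40.240.128.0 - 40.240.191.255) does not contain 40.241.136.0
Longest matching prefix is /17 -> next hop 221.191.115.105.

221.191.115.105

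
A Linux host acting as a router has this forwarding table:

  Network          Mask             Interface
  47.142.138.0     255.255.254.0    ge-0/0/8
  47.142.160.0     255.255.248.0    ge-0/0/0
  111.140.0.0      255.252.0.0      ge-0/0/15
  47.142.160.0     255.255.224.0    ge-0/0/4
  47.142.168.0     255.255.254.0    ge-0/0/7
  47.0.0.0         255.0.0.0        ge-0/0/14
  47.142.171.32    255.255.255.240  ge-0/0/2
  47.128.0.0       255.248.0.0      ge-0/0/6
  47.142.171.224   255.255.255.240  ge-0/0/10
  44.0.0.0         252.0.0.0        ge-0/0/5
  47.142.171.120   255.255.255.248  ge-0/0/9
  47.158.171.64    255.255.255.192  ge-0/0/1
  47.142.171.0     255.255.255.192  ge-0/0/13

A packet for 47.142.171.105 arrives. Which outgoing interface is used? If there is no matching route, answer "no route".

Routes whose prefix contains 47.142.171.105:
  44.0.0.0/6 (44.0.0.0 - 47.255.255.255) -> ge-0/0/5
  47.0.0.0/8 (47.0.0.0 - 47.255.255.255) -> ge-0/0/14
  47.142.160.0/19 (47.142.160.0 - 47.142.191.255) -> ge-0/0/4
More-specific entries that do NOT match:
  47.142.171.120/29 (47.142.171.120 - 47.142.171.127) does not contain 47.142.171.105
  47.142.171.32/28 (47.142.171.32 - 47.142.171.47) does not contain 47.142.171.105
  47.142.171.224/28 (47.142.171.224 - 47.142.171.239) does not contain 47.142.171.105
  47.158.171.64/26 (47.158.171.64 - 47.158.171.127) does not contain 47.142.171.105
  47.142.171.0/26 (47.142.171.0 - 47.142.171.63) does not contain 47.142.171.105
  47.142.138.0/23 (47.142.138.0 - 47.142.139.255) does not contain 47.142.171.105
  47.142.168.0/23 (47.142.168.0 - 47.142.169.255) does not contain 47.142.171.105
  47.142.160.0/21 (47.142.160.0 - 47.142.167.255) does not contain 47.142.171.105
Longest matching prefix is /19 -> interface ge-0/0/4.

ge-0/0/4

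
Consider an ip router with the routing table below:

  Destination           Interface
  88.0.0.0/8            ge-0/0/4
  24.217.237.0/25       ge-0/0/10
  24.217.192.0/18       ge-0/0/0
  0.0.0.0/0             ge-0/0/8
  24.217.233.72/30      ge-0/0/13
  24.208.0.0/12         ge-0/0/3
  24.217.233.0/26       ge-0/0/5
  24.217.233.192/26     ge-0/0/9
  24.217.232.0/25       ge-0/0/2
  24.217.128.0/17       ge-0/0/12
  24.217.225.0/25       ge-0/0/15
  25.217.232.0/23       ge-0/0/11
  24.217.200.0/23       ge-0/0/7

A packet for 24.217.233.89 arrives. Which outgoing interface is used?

ge-0/0/0

Routes whose prefix contains 24.217.233.89:
  0.0.0.0/0 (default, matches everything) -> ge-0/0/8
  24.208.0.0/12 (24.208.0.0 - 24.223.255.255) -> ge-0/0/3
  24.217.128.0/17 (24.217.128.0 - 24.217.255.255) -> ge-0/0/12
  24.217.192.0/18 (24.217.192.0 - 24.217.255.255) -> ge-0/0/0
More-specific entries that do NOT match:
  24.217.233.72/30 (24.217.233.72 - 24.217.233.75) does not contain 24.217.233.89
  24.217.233.0/26 (24.217.233.0 - 24.217.233.63) does not contain 24.217.233.89
  24.217.233.192/26 (24.217.233.192 - 24.217.233.255) does not contain 24.217.233.89
  24.217.237.0/25 (24.217.237.0 - 24.217.237.127) does not contain 24.217.233.89
  24.217.232.0/25 (24.217.232.0 - 24.217.232.127) does not contain 24.217.233.89
  24.217.225.0/25 (24.217.225.0 - 24.217.225.127) does not contain 24.217.233.89
  25.217.232.0/23 (25.217.232.0 - 25.217.233.255) does not contain 24.217.233.89
  24.217.200.0/23 (24.217.200.0 - 24.217.201.255) does not contain 24.217.233.89
Longest matching prefix is /18 -> interface ge-0/0/0.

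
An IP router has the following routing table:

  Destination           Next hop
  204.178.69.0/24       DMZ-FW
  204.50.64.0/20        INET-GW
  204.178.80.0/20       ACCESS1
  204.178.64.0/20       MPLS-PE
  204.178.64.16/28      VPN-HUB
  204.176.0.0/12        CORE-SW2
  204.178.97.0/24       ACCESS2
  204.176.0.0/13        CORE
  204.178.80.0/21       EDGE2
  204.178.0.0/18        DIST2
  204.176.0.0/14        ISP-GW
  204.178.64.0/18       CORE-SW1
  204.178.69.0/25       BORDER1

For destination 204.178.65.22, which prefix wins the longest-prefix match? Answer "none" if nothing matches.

Entries matching 204.178.65.22:
  204.176.0.0/12 (204.176.0.0 - 204.191.255.255)
  204.176.0.0/13 (204.176.0.0 - 204.183.255.255)
  204.176.0.0/14 (204.176.0.0 - 204.179.255.255)
  204.178.64.0/18 (204.178.64.0 - 204.178.127.255)
  204.178.64.0/20 (204.178.64.0 - 204.178.79.255)
Most specific is 204.178.64.0/20.

204.178.64.0/20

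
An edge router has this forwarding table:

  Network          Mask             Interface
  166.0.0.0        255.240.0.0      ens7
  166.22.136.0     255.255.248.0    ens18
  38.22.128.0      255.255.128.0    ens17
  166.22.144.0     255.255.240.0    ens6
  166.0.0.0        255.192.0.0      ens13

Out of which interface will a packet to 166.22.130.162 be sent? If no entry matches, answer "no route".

Routes whose prefix contains 166.22.130.162:
  166.0.0.0/10 (166.0.0.0 - 166.63.255.255) -> ens13
More-specific entries that do NOT match:
  166.22.136.0/21 (166.22.136.0 - 166.22.143.255) does not contain 166.22.130.162
  166.22.144.0/20 (166.22.144.0 - 166.22.159.255) does not contain 166.22.130.162
  38.22.128.0/17 (38.22.128.0 - 38.22.255.255) does not contain 166.22.130.162
  166.0.0.0/12 (166.0.0.0 - 166.15.255.255) does not contain 166.22.130.162
Longest matching prefix is /10 -> interface ens13.

ens13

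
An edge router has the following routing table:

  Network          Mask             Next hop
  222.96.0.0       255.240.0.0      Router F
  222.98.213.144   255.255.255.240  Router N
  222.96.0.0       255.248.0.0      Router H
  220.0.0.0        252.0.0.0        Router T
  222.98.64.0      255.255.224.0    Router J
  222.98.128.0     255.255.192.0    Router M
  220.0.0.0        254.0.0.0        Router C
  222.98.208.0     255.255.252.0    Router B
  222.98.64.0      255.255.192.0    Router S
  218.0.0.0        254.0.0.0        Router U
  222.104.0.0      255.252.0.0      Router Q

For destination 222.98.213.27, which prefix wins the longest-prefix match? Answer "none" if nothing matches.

222.96.0.0/13

Entries matching 222.98.213.27:
  220.0.0.0/6 (220.0.0.0 - 223.255.255.255)
  222.96.0.0/12 (222.96.0.0 - 222.111.255.255)
  222.96.0.0/13 (222.96.0.0 - 222.103.255.255)
Most specific is 222.96.0.0/13.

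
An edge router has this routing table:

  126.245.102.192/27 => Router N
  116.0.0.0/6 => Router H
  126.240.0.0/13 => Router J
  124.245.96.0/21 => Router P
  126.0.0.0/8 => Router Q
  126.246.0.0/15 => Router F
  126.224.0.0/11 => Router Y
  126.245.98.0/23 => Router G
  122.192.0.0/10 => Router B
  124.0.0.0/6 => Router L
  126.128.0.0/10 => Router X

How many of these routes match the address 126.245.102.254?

4

Prefixes containing 126.245.102.254:
  124.0.0.0/6 (124.0.0.0 - 127.255.255.255)
  126.0.0.0/8 (126.0.0.0 - 126.255.255.255)
  126.224.0.0/11 (126.224.0.0 - 126.255.255.255)
  126.240.0.0/13 (126.240.0.0 - 126.247.255.255)
Total matching entries: 4.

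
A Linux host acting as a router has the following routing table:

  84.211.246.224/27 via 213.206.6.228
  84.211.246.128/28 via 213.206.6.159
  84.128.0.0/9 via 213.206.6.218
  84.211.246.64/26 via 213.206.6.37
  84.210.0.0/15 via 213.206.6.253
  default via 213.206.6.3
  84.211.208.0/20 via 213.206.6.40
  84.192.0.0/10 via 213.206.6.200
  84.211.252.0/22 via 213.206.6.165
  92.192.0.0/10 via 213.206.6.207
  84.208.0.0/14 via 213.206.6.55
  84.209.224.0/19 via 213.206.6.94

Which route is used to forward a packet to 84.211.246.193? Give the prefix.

84.210.0.0/15

Entries matching 84.211.246.193:
  0.0.0.0/0 (default, matches everything)
  84.128.0.0/9 (84.128.0.0 - 84.255.255.255)
  84.192.0.0/10 (84.192.0.0 - 84.255.255.255)
  84.208.0.0/14 (84.208.0.0 - 84.211.255.255)
  84.210.0.0/15 (84.210.0.0 - 84.211.255.255)
Most specific is 84.210.0.0/15.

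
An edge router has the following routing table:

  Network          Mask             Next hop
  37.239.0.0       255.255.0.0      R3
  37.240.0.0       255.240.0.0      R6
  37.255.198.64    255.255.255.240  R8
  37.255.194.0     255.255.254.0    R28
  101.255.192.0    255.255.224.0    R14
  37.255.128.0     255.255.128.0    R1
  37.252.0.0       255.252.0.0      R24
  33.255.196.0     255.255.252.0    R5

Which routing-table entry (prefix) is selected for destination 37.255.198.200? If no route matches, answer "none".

Entries matching 37.255.198.200:
  37.240.0.0/12 (37.240.0.0 - 37.255.255.255)
  37.252.0.0/14 (37.252.0.0 - 37.255.255.255)
  37.255.128.0/17 (37.255.128.0 - 37.255.255.255)
Most specific is 37.255.128.0/17.

37.255.128.0/17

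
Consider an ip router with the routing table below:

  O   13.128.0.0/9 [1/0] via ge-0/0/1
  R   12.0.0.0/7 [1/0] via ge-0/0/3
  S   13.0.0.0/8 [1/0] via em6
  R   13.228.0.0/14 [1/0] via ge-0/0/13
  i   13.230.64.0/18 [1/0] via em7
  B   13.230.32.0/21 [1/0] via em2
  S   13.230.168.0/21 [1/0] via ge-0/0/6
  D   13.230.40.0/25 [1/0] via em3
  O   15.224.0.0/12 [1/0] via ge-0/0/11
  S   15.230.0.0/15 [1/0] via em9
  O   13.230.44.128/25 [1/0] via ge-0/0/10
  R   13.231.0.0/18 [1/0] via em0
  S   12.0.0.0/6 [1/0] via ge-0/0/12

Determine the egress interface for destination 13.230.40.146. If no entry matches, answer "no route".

ge-0/0/13

Routes whose prefix contains 13.230.40.146:
  12.0.0.0/6 (12.0.0.0 - 15.255.255.255) -> ge-0/0/12
  12.0.0.0/7 (12.0.0.0 - 13.255.255.255) -> ge-0/0/3
  13.0.0.0/8 (13.0.0.0 - 13.255.255.255) -> em6
  13.128.0.0/9 (13.128.0.0 - 13.255.255.255) -> ge-0/0/1
  13.228.0.0/14 (13.228.0.0 - 13.231.255.255) -> ge-0/0/13
More-specific entries that do NOT match:
  13.230.40.0/25 (13.230.40.0 - 13.230.40.127) does not contain 13.230.40.146
  13.230.44.128/25 (13.230.44.128 - 13.230.44.255) does not contain 13.230.40.146
  13.230.32.0/21 (13.230.32.0 - 13.230.39.255) does not contain 13.230.40.146
  13.230.168.0/21 (13.230.168.0 - 13.230.175.255) does not contain 13.230.40.146
  13.230.64.0/18 (13.230.64.0 - 13.230.127.255) does not contain 13.230.40.146
  13.231.0.0/18 (13.231.0.0 - 13.231.63.255) does not contain 13.230.40.146
  15.230.0.0/15 (15.230.0.0 - 15.231.255.255) does not contain 13.230.40.146
Longest matching prefix is /14 -> interface ge-0/0/13.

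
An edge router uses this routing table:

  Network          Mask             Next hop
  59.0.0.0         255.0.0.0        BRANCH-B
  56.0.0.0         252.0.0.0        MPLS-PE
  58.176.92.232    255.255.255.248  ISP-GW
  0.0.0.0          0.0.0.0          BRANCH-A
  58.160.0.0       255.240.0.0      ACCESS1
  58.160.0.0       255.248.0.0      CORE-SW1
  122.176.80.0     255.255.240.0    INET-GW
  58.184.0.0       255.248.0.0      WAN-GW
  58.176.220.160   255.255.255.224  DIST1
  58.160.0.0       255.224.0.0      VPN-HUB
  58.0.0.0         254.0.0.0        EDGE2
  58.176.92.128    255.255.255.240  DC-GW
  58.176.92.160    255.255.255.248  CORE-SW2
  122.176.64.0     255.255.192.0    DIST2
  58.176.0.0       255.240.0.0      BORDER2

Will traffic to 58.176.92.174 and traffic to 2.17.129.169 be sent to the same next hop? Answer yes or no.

no

58.176.92.174: longest match 58.176.0.0/12 -> BORDER2
2.17.129.169: longest match 0.0.0.0/0 -> BRANCH-A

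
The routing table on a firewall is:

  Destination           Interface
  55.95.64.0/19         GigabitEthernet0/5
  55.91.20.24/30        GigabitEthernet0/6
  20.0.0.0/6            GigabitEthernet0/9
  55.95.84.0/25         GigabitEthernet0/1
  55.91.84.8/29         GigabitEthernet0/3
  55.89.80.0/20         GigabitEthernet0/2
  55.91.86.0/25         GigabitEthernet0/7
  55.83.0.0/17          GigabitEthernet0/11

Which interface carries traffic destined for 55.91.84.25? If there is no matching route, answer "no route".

no route

No entry's prefix contains 55.91.84.25; there is no default route.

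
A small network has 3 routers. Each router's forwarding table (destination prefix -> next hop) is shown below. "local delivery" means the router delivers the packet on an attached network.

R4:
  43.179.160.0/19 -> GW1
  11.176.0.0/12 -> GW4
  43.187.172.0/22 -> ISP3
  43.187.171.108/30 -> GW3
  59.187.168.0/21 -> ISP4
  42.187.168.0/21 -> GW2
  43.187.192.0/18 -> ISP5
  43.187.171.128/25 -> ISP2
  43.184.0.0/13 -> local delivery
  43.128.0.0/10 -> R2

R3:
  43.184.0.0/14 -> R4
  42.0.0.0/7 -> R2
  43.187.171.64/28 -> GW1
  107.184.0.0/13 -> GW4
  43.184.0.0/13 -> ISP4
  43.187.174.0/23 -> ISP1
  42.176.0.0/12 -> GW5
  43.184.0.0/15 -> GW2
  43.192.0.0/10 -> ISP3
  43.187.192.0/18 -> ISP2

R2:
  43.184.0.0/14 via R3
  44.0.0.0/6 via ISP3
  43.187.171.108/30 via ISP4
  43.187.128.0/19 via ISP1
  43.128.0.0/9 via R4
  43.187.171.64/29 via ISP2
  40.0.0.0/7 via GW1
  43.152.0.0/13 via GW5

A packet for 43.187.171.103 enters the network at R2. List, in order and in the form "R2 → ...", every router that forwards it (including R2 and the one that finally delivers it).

R2 → R3 → R4

At R2: longest match for 43.187.171.103 is 43.184.0.0/14 -> R3
At R3: longest match for 43.187.171.103 is 43.184.0.0/14 -> R4
At R4: longest match for 43.187.171.103 is 43.184.0.0/13 -> local delivery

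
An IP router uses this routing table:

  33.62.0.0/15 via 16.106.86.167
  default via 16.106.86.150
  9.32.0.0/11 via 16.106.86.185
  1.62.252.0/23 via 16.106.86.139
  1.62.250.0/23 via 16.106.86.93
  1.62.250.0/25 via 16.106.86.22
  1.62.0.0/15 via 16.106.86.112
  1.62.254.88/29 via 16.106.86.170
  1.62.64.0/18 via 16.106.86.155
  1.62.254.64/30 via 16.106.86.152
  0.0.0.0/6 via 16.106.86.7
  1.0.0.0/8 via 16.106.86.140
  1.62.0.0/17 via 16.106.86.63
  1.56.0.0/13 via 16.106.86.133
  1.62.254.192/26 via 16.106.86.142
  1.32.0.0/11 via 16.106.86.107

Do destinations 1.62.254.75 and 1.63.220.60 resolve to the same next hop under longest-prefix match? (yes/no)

1.62.254.75: longest match 1.62.0.0/15 -> 16.106.86.112
1.63.220.60: longest match 1.62.0.0/15 -> 16.106.86.112

yes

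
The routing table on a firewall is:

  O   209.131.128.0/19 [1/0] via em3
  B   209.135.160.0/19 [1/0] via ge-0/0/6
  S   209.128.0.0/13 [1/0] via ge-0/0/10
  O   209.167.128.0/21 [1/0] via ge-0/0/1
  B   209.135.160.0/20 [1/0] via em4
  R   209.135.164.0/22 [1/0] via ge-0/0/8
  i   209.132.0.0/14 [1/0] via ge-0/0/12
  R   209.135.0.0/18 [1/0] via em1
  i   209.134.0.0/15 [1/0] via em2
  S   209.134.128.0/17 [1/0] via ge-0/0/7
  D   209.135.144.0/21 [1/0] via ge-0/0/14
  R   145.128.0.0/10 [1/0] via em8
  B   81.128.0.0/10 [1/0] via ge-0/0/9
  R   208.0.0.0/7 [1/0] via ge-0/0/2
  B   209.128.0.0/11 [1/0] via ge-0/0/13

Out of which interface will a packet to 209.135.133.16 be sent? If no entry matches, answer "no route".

em2

Routes whose prefix contains 209.135.133.16:
  208.0.0.0/7 (208.0.0.0 - 209.255.255.255) -> ge-0/0/2
  209.128.0.0/11 (209.128.0.0 - 209.159.255.255) -> ge-0/0/13
  209.128.0.0/13 (209.128.0.0 - 209.135.255.255) -> ge-0/0/10
  209.132.0.0/14 (209.132.0.0 - 209.135.255.255) -> ge-0/0/12
  209.134.0.0/15 (209.134.0.0 - 209.135.255.255) -> em2
More-specific entries that do NOT match:
  209.135.164.0/22 (209.135.164.0 - 209.135.167.255) does not contain 209.135.133.16
  209.167.128.0/21 (209.167.128.0 - 209.167.135.255) does not contain 209.135.133.16
  209.135.144.0/21 (209.135.144.0 - 209.135.151.255) does not contain 209.135.133.16
  209.135.160.0/20 (209.135.160.0 - 209.135.175.255) does not contain 209.135.133.16
  209.131.128.0/19 (209.131.128.0 - 209.131.159.255) does not contain 209.135.133.16
  209.135.160.0/19 (209.135.160.0 - 209.135.191.255) does not contain 209.135.133.16
  209.135.0.0/18 (209.135.0.0 - 209.135.63.255) does not contain 209.135.133.16
  209.134.128.0/17 (209.134.128.0 - 209.134.255.255) does not contain 209.135.133.16
Longest matching prefix is /15 -> interface em2.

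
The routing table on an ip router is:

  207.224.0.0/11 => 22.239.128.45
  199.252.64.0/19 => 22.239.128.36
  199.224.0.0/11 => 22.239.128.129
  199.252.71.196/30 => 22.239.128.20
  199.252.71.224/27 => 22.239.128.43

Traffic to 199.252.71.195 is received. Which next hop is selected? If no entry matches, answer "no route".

22.239.128.36

Routes whose prefix contains 199.252.71.195:
  199.224.0.0/11 (199.224.0.0 - 199.255.255.255) -> 22.239.128.129
  199.252.64.0/19 (199.252.64.0 - 199.252.95.255) -> 22.239.128.36
More-specific entries that do NOT match:
  199.252.71.196/30 (199.252.71.196 - 199.252.71.199) does not contain 199.252.71.195
  199.252.71.224/27 (199.252.71.224 - 199.252.71.255) does not contain 199.252.71.195
Longest matching prefix is /19 -> next hop 22.239.128.36.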